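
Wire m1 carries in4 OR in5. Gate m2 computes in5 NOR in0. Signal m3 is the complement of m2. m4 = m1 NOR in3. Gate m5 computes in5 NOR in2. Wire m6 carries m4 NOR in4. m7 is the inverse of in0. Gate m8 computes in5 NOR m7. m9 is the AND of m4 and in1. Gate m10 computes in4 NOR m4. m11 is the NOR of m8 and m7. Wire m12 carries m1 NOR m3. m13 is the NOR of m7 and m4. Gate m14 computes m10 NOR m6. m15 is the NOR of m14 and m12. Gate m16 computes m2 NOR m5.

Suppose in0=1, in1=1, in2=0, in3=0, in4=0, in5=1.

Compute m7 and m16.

m7 = 0; m16 = 1

m2 = in5 NOR in0 = 1 NOR 1 = 0
m5 = in5 NOR in2 = 1 NOR 0 = 0
m7 = NOT in0 = NOT 1 = 0
m16 = m2 NOR m5 = 0 NOR 0 = 1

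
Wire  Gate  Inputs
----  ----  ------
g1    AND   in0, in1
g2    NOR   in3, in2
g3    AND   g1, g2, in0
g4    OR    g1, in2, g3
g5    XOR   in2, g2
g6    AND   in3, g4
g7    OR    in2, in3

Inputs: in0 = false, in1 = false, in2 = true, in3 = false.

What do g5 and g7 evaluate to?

g2 = in3 NOR in2 = false NOR true = false
g5 = in2 XOR g2 = true XOR false = true
g7 = in2 OR in3 = true OR false = true

g5 = true  g7 = true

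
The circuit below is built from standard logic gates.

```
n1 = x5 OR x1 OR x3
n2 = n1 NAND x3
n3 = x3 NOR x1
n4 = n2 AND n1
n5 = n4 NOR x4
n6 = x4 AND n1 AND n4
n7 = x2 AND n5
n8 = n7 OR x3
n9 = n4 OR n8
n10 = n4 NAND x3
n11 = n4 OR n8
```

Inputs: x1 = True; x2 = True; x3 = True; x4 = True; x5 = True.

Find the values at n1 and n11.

n1 = True  n11 = True

n1 = x5 OR x1 OR x3 = True OR True OR True = True
n2 = n1 NAND x3 = True NAND True = False
n4 = n2 AND n1 = False AND True = False
n5 = n4 NOR x4 = False NOR True = False
n7 = x2 AND n5 = True AND False = False
n8 = n7 OR x3 = False OR True = True
n11 = n4 OR n8 = False OR True = True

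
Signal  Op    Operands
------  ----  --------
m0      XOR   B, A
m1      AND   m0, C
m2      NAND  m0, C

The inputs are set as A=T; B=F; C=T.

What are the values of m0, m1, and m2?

m0 = T  m1 = T  m2 = F

m0 = B XOR A = F XOR T = T
m1 = m0 AND C = T AND T = T
m2 = m0 NAND C = T NAND T = F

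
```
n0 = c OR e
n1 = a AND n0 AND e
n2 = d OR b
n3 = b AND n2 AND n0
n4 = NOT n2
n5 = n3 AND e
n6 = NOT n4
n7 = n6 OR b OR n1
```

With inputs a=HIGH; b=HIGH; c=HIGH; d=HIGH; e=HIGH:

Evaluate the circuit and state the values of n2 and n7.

n0 = c OR e = HIGH OR HIGH = HIGH
n1 = a AND n0 AND e = HIGH AND HIGH AND HIGH = HIGH
n2 = d OR b = HIGH OR HIGH = HIGH
n4 = NOT n2 = NOT HIGH = LOW
n6 = NOT n4 = NOT LOW = HIGH
n7 = n6 OR b OR n1 = HIGH OR HIGH OR HIGH = HIGH

n2 = HIGH, n7 = HIGH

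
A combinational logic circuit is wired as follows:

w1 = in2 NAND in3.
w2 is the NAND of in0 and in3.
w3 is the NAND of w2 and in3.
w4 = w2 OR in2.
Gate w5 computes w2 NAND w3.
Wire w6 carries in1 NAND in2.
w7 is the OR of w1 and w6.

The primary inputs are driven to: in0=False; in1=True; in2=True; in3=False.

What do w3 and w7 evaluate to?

w1 = in2 NAND in3 = True NAND False = True
w2 = in0 NAND in3 = False NAND False = True
w3 = w2 NAND in3 = True NAND False = True
w6 = in1 NAND in2 = True NAND True = False
w7 = w1 OR w6 = True OR False = True

w3 = True, w7 = True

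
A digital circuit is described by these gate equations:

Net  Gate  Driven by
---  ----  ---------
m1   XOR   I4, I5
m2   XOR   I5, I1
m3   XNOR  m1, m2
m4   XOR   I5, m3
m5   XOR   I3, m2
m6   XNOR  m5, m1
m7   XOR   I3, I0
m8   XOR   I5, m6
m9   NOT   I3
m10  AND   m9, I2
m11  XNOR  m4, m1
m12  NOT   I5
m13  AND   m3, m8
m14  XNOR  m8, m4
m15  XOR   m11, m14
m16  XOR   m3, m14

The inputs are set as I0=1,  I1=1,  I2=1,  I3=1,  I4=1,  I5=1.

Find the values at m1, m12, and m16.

m1 = 0  m12 = 0  m16 = 1

m1 = I4 XOR I5 = 1 XOR 1 = 0
m2 = I5 XOR I1 = 1 XOR 1 = 0
m3 = m1 XNOR m2 = 0 XNOR 0 = 1
m4 = I5 XOR m3 = 1 XOR 1 = 0
m5 = I3 XOR m2 = 1 XOR 0 = 1
m6 = m5 XNOR m1 = 1 XNOR 0 = 0
m8 = I5 XOR m6 = 1 XOR 0 = 1
m12 = NOT I5 = NOT 1 = 0
m14 = m8 XNOR m4 = 1 XNOR 0 = 0
m16 = m3 XOR m14 = 1 XOR 0 = 1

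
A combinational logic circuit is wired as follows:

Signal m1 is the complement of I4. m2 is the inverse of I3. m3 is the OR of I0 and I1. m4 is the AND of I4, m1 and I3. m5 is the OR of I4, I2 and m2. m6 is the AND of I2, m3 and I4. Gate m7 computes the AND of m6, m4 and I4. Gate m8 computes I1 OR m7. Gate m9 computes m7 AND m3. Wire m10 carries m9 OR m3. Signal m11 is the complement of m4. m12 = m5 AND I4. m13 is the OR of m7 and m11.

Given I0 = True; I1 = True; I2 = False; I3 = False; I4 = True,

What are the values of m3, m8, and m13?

m1 = NOT I4 = NOT True = False
m3 = I0 OR I1 = True OR True = True
m4 = I4 AND m1 AND I3 = True AND False AND False = False
m6 = I2 AND m3 AND I4 = False AND True AND True = False
m7 = m6 AND m4 AND I4 = False AND False AND True = False
m8 = I1 OR m7 = True OR False = True
m11 = NOT m4 = NOT False = True
m13 = m7 OR m11 = False OR True = True

m3 = True, m8 = True, m13 = True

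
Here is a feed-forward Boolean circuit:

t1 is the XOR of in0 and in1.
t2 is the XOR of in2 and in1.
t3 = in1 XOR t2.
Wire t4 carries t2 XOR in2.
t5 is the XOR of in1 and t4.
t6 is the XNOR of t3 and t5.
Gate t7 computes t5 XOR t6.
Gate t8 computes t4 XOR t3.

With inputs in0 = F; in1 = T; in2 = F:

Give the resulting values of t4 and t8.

t4 = T, t8 = T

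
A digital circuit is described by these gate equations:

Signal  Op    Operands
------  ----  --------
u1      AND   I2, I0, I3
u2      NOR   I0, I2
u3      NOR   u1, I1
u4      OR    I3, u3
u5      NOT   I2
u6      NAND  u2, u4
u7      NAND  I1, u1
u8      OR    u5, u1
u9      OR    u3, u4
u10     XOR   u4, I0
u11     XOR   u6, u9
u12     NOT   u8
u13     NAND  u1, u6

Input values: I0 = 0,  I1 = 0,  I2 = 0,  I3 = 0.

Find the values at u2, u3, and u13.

u1 = I2 AND I0 AND I3 = 0 AND 0 AND 0 = 0
u2 = I0 NOR I2 = 0 NOR 0 = 1
u3 = u1 NOR I1 = 0 NOR 0 = 1
u4 = I3 OR u3 = 0 OR 1 = 1
u6 = u2 NAND u4 = 1 NAND 1 = 0
u13 = u1 NAND u6 = 0 NAND 0 = 1

u2 = 1, u3 = 1, u13 = 1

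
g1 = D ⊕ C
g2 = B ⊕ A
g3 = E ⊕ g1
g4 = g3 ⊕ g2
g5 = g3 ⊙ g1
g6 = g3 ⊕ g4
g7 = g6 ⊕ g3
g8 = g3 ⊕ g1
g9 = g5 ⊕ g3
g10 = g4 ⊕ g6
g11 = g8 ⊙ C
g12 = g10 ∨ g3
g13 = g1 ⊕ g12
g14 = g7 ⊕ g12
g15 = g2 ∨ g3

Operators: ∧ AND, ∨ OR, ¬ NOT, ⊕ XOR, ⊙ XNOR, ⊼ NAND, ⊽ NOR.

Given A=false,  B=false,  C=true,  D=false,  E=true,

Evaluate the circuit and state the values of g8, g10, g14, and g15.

g1 = D XOR C = false XOR true = true
g2 = B XOR A = false XOR false = false
g3 = E XOR g1 = true XOR true = false
g4 = g3 XOR g2 = false XOR false = false
g6 = g3 XOR g4 = false XOR false = false
g7 = g6 XOR g3 = false XOR false = false
g8 = g3 XOR g1 = false XOR true = true
g10 = g4 XOR g6 = false XOR false = false
g12 = g10 OR g3 = false OR false = false
g14 = g7 XOR g12 = false XOR false = false
g15 = g2 OR g3 = false OR false = false

g8 = true; g10 = false; g14 = false; g15 = false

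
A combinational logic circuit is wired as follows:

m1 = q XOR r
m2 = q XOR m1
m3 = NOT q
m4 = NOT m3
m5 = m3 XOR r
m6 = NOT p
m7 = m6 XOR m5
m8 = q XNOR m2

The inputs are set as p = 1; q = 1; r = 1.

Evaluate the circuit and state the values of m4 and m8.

m1 = q XOR r = 1 XOR 1 = 0
m2 = q XOR m1 = 1 XOR 0 = 1
m3 = NOT q = NOT 1 = 0
m4 = NOT m3 = NOT 0 = 1
m8 = q XNOR m2 = 1 XNOR 1 = 1

m4 = 1; m8 = 1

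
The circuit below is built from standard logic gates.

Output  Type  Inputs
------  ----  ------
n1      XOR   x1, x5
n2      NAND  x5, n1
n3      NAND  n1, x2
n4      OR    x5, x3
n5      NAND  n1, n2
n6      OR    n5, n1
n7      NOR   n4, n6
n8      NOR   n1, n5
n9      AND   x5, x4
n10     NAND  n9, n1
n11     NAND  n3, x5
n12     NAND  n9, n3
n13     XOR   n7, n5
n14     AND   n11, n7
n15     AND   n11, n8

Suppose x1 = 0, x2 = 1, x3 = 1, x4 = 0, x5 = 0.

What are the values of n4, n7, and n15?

n4 = 1; n7 = 0; n15 = 0

n1 = x1 XOR x5 = 0 XOR 0 = 0
n2 = x5 NAND n1 = 0 NAND 0 = 1
n3 = n1 NAND x2 = 0 NAND 1 = 1
n4 = x5 OR x3 = 0 OR 1 = 1
n5 = n1 NAND n2 = 0 NAND 1 = 1
n6 = n5 OR n1 = 1 OR 0 = 1
n7 = n4 NOR n6 = 1 NOR 1 = 0
n8 = n1 NOR n5 = 0 NOR 1 = 0
n11 = n3 NAND x5 = 1 NAND 0 = 1
n15 = n11 AND n8 = 1 AND 0 = 0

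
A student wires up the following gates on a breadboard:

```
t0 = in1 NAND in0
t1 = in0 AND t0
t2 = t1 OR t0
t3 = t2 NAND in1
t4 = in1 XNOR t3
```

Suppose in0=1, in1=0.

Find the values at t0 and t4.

t0 = in1 NAND in0 = 0 NAND 1 = 1
t1 = in0 AND t0 = 1 AND 1 = 1
t2 = t1 OR t0 = 1 OR 1 = 1
t3 = t2 NAND in1 = 1 NAND 0 = 1
t4 = in1 XNOR t3 = 0 XNOR 1 = 0

t0 = 1, t4 = 0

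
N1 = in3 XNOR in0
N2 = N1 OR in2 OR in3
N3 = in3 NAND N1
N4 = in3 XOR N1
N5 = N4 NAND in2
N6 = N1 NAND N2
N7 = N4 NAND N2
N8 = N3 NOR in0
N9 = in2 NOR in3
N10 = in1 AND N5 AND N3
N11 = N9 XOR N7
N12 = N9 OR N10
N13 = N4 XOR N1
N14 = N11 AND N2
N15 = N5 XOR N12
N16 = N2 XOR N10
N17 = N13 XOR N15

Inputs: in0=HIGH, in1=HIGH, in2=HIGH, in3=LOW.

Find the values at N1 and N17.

N1 = LOW, N17 = LOW

N1 = in3 XNOR in0 = LOW XNOR HIGH = LOW
N3 = in3 NAND N1 = LOW NAND LOW = HIGH
N4 = in3 XOR N1 = LOW XOR LOW = LOW
N5 = N4 NAND in2 = LOW NAND HIGH = HIGH
N9 = in2 NOR in3 = HIGH NOR LOW = LOW
N10 = in1 AND N5 AND N3 = HIGH AND HIGH AND HIGH = HIGH
N12 = N9 OR N10 = LOW OR HIGH = HIGH
N13 = N4 XOR N1 = LOW XOR LOW = LOW
N15 = N5 XOR N12 = HIGH XOR HIGH = LOW
N17 = N13 XOR N15 = LOW XOR LOW = LOW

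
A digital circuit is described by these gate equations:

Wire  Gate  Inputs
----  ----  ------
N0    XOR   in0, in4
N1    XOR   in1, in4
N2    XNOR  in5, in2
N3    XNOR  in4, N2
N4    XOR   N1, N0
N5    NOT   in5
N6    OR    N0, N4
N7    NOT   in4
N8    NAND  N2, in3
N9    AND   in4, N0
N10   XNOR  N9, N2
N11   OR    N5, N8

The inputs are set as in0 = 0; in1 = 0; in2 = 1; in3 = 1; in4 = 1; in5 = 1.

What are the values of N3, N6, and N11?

N0 = in0 XOR in4 = 0 XOR 1 = 1
N1 = in1 XOR in4 = 0 XOR 1 = 1
N2 = in5 XNOR in2 = 1 XNOR 1 = 1
N3 = in4 XNOR N2 = 1 XNOR 1 = 1
N4 = N1 XOR N0 = 1 XOR 1 = 0
N5 = NOT in5 = NOT 1 = 0
N6 = N0 OR N4 = 1 OR 0 = 1
N8 = N2 NAND in3 = 1 NAND 1 = 0
N11 = N5 OR N8 = 0 OR 0 = 0

N3 = 1; N6 = 1; N11 = 0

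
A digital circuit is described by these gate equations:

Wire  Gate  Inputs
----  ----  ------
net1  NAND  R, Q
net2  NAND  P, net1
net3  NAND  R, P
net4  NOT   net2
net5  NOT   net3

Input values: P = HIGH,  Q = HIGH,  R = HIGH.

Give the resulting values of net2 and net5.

net2 = HIGH; net5 = HIGH

net1 = R NAND Q = HIGH NAND HIGH = LOW
net2 = P NAND net1 = HIGH NAND LOW = HIGH
net3 = R NAND P = HIGH NAND HIGH = LOW
net5 = NOT net3 = NOT LOW = HIGH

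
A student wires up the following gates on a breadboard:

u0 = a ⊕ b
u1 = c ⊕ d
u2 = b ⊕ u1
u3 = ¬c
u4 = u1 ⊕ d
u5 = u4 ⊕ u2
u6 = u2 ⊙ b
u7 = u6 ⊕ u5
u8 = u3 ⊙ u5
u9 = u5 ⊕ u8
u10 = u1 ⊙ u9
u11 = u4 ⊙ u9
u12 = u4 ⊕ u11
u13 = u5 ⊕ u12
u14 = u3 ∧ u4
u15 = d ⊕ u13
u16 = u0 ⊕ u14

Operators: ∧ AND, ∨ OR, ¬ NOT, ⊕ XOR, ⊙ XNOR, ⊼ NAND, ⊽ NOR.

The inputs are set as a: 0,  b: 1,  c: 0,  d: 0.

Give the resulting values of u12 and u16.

u12 = 1; u16 = 1

u0 = a XOR b = 0 XOR 1 = 1
u1 = c XOR d = 0 XOR 0 = 0
u2 = b XOR u1 = 1 XOR 0 = 1
u3 = NOT c = NOT 0 = 1
u4 = u1 XOR d = 0 XOR 0 = 0
u5 = u4 XOR u2 = 0 XOR 1 = 1
u8 = u3 XNOR u5 = 1 XNOR 1 = 1
u9 = u5 XOR u8 = 1 XOR 1 = 0
u11 = u4 XNOR u9 = 0 XNOR 0 = 1
u12 = u4 XOR u11 = 0 XOR 1 = 1
u14 = u3 AND u4 = 1 AND 0 = 0
u16 = u0 XOR u14 = 1 XOR 0 = 1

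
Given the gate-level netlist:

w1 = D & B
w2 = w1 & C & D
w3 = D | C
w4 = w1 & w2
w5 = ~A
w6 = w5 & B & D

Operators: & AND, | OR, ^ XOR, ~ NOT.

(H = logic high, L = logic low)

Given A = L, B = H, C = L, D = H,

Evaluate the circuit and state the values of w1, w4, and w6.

w1 = H, w4 = L, w6 = H

w1 = D AND B = H AND H = H
w2 = w1 AND C AND D = H AND L AND H = L
w4 = w1 AND w2 = H AND L = L
w5 = NOT A = NOT L = H
w6 = w5 AND B AND D = H AND H AND H = H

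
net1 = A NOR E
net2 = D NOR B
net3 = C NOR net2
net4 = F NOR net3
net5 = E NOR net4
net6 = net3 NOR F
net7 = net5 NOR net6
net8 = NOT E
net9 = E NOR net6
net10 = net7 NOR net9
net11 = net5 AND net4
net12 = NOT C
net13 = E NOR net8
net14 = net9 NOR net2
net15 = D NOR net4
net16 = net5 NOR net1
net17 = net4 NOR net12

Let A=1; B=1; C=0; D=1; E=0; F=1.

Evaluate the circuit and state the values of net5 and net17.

net2 = D NOR B = 1 NOR 1 = 0
net3 = C NOR net2 = 0 NOR 0 = 1
net4 = F NOR net3 = 1 NOR 1 = 0
net5 = E NOR net4 = 0 NOR 0 = 1
net12 = NOT C = NOT 0 = 1
net17 = net4 NOR net12 = 0 NOR 1 = 0

net5 = 1  net17 = 0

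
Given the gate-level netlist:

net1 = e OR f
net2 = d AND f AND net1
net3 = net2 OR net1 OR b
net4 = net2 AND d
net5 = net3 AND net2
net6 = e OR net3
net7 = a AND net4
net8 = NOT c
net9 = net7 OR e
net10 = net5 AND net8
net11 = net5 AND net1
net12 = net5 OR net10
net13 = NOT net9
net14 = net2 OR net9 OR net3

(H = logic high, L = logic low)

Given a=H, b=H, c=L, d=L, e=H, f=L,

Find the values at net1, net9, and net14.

net1 = e OR f = H OR L = H
net2 = d AND f AND net1 = L AND L AND H = L
net3 = net2 OR net1 OR b = L OR H OR H = H
net4 = net2 AND d = L AND L = L
net7 = a AND net4 = H AND L = L
net9 = net7 OR e = L OR H = H
net14 = net2 OR net9 OR net3 = L OR H OR H = H

net1 = H, net9 = H, net14 = H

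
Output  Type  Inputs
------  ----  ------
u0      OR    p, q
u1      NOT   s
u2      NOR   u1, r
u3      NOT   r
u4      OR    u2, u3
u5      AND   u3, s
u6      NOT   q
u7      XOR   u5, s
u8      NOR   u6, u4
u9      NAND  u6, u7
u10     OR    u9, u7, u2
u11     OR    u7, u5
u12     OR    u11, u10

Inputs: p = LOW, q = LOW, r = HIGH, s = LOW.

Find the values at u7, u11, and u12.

u1 = NOT s = NOT LOW = HIGH
u2 = u1 NOR r = HIGH NOR HIGH = LOW
u3 = NOT r = NOT HIGH = LOW
u5 = u3 AND s = LOW AND LOW = LOW
u6 = NOT q = NOT LOW = HIGH
u7 = u5 XOR s = LOW XOR LOW = LOW
u9 = u6 NAND u7 = HIGH NAND LOW = HIGH
u10 = u9 OR u7 OR u2 = HIGH OR LOW OR LOW = HIGH
u11 = u7 OR u5 = LOW OR LOW = LOW
u12 = u11 OR u10 = LOW OR HIGH = HIGH

u7 = LOW, u11 = LOW, u12 = HIGH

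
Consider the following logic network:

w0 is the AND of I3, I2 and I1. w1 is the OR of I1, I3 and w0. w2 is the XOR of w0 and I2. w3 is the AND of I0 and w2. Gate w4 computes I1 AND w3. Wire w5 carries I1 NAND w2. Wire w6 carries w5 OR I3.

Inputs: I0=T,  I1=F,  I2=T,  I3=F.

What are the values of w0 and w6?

w0 = I3 AND I2 AND I1 = F AND T AND F = F
w2 = w0 XOR I2 = F XOR T = T
w5 = I1 NAND w2 = F NAND T = T
w6 = w5 OR I3 = T OR F = T

w0 = F  w6 = T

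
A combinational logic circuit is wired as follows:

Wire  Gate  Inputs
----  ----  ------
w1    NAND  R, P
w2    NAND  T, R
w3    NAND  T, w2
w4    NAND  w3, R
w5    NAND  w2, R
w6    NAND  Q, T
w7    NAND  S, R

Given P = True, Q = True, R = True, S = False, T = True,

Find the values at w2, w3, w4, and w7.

w2 = T NAND R = True NAND True = False
w3 = T NAND w2 = True NAND False = True
w4 = w3 NAND R = True NAND True = False
w7 = S NAND R = False NAND True = True

w2 = False; w3 = True; w4 = False; w7 = True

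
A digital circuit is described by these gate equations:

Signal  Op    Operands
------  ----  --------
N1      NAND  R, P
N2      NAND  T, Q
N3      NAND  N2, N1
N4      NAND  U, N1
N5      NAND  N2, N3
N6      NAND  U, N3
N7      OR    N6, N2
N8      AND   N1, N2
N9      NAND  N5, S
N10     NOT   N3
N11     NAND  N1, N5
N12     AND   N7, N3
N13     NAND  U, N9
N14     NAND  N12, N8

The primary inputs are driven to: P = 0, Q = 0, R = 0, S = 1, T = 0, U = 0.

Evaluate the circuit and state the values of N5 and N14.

N5 = 1, N14 = 1

N1 = R NAND P = 0 NAND 0 = 1
N2 = T NAND Q = 0 NAND 0 = 1
N3 = N2 NAND N1 = 1 NAND 1 = 0
N5 = N2 NAND N3 = 1 NAND 0 = 1
N6 = U NAND N3 = 0 NAND 0 = 1
N7 = N6 OR N2 = 1 OR 1 = 1
N8 = N1 AND N2 = 1 AND 1 = 1
N12 = N7 AND N3 = 1 AND 0 = 0
N14 = N12 NAND N8 = 0 NAND 1 = 1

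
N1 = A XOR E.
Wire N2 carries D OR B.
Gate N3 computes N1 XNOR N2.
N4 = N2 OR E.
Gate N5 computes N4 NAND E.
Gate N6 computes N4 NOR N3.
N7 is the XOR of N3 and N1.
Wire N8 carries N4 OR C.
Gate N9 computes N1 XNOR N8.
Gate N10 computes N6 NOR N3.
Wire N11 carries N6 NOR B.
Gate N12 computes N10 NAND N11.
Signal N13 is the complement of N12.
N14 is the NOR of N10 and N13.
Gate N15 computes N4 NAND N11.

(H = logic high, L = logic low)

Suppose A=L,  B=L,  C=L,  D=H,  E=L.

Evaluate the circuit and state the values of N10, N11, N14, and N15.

N1 = A XOR E = L XOR L = L
N2 = D OR B = H OR L = H
N3 = N1 XNOR N2 = L XNOR H = L
N4 = N2 OR E = H OR L = H
N6 = N4 NOR N3 = H NOR L = L
N10 = N6 NOR N3 = L NOR L = H
N11 = N6 NOR B = L NOR L = H
N12 = N10 NAND N11 = H NAND H = L
N13 = NOT N12 = NOT L = H
N14 = N10 NOR N13 = H NOR H = L
N15 = N4 NAND N11 = H NAND H = L

N10 = H, N11 = H, N14 = L, N15 = L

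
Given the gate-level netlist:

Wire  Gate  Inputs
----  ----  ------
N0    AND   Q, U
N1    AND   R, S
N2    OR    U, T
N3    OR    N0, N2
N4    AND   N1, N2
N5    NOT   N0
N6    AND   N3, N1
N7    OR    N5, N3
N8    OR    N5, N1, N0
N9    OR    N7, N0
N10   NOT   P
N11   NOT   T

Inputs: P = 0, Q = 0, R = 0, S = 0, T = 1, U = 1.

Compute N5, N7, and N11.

N0 = Q AND U = 0 AND 1 = 0
N2 = U OR T = 1 OR 1 = 1
N3 = N0 OR N2 = 0 OR 1 = 1
N5 = NOT N0 = NOT 0 = 1
N7 = N5 OR N3 = 1 OR 1 = 1
N11 = NOT T = NOT 1 = 0

N5 = 1, N7 = 1, N11 = 0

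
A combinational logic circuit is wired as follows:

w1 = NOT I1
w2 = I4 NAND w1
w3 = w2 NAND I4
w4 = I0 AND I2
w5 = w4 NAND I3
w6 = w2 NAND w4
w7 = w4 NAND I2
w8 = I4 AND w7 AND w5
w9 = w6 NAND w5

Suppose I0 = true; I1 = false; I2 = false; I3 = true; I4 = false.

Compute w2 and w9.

w1 = NOT I1 = NOT false = true
w2 = I4 NAND w1 = false NAND true = true
w4 = I0 AND I2 = true AND false = false
w5 = w4 NAND I3 = false NAND true = true
w6 = w2 NAND w4 = true NAND false = true
w9 = w6 NAND w5 = true NAND true = false

w2 = true  w9 = false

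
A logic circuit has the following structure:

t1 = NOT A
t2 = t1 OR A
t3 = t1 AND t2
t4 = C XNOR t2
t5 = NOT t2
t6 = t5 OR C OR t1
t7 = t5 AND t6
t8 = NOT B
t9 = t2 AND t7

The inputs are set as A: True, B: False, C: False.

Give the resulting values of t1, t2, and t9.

t1 = False, t2 = True, t9 = False

t1 = NOT A = NOT True = False
t2 = t1 OR A = False OR True = True
t5 = NOT t2 = NOT True = False
t6 = t5 OR C OR t1 = False OR False OR False = False
t7 = t5 AND t6 = False AND False = False
t9 = t2 AND t7 = True AND False = False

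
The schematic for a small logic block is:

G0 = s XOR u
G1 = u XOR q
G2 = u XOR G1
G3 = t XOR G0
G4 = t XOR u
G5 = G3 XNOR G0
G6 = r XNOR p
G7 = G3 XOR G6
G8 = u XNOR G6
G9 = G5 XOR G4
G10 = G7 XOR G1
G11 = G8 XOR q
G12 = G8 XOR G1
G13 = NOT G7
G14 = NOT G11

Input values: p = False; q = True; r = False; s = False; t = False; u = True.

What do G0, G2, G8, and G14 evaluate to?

G0 = s XOR u = False XOR True = True
G1 = u XOR q = True XOR True = False
G2 = u XOR G1 = True XOR False = True
G6 = r XNOR p = False XNOR False = True
G8 = u XNOR G6 = True XNOR True = True
G11 = G8 XOR q = True XOR True = False
G14 = NOT G11 = NOT False = True

G0 = True, G2 = True, G8 = True, G14 = True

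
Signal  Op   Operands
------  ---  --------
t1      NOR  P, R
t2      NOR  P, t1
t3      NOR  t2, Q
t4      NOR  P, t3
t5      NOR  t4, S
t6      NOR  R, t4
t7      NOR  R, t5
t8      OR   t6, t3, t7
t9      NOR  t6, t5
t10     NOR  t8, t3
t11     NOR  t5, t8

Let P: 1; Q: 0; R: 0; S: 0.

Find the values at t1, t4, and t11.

t1 = 0  t4 = 0  t11 = 0

t1 = P NOR R = 1 NOR 0 = 0
t2 = P NOR t1 = 1 NOR 0 = 0
t3 = t2 NOR Q = 0 NOR 0 = 1
t4 = P NOR t3 = 1 NOR 1 = 0
t5 = t4 NOR S = 0 NOR 0 = 1
t6 = R NOR t4 = 0 NOR 0 = 1
t7 = R NOR t5 = 0 NOR 1 = 0
t8 = t6 OR t3 OR t7 = 1 OR 1 OR 0 = 1
t11 = t5 NOR t8 = 1 NOR 1 = 0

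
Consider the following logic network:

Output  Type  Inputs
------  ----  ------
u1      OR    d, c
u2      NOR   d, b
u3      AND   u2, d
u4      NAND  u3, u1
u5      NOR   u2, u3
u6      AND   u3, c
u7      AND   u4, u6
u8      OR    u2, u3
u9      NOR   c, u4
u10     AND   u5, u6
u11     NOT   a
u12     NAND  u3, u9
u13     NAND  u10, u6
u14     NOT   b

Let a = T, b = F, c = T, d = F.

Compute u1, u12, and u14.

u1 = T, u12 = T, u14 = T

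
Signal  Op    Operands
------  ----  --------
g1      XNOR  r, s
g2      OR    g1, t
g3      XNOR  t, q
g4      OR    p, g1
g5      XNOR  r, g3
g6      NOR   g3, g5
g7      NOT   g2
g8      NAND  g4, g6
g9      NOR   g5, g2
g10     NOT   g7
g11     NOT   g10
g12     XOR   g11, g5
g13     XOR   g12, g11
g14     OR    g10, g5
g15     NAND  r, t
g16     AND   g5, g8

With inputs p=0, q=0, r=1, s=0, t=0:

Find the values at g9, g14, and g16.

g1 = r XNOR s = 1 XNOR 0 = 0
g2 = g1 OR t = 0 OR 0 = 0
g3 = t XNOR q = 0 XNOR 0 = 1
g4 = p OR g1 = 0 OR 0 = 0
g5 = r XNOR g3 = 1 XNOR 1 = 1
g6 = g3 NOR g5 = 1 NOR 1 = 0
g7 = NOT g2 = NOT 0 = 1
g8 = g4 NAND g6 = 0 NAND 0 = 1
g9 = g5 NOR g2 = 1 NOR 0 = 0
g10 = NOT g7 = NOT 1 = 0
g14 = g10 OR g5 = 0 OR 1 = 1
g16 = g5 AND g8 = 1 AND 1 = 1

g9 = 0; g14 = 1; g16 = 1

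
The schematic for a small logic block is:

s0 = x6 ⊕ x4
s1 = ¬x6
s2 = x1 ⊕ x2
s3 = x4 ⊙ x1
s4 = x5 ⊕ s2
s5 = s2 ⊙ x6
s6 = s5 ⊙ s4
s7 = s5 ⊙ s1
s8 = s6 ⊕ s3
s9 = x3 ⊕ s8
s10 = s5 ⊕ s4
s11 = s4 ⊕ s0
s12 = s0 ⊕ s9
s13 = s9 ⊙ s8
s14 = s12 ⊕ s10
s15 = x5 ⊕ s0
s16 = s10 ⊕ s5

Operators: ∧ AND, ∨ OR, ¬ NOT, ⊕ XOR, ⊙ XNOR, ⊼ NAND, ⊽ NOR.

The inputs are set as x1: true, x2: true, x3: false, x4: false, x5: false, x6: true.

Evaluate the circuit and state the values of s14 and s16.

s14 = false  s16 = false

s0 = x6 XOR x4 = true XOR false = true
s2 = x1 XOR x2 = true XOR true = false
s3 = x4 XNOR x1 = false XNOR true = false
s4 = x5 XOR s2 = false XOR false = false
s5 = s2 XNOR x6 = false XNOR true = false
s6 = s5 XNOR s4 = false XNOR false = true
s8 = s6 XOR s3 = true XOR false = true
s9 = x3 XOR s8 = false XOR true = true
s10 = s5 XOR s4 = false XOR false = false
s12 = s0 XOR s9 = true XOR true = false
s14 = s12 XOR s10 = false XOR false = false
s16 = s10 XOR s5 = false XOR false = false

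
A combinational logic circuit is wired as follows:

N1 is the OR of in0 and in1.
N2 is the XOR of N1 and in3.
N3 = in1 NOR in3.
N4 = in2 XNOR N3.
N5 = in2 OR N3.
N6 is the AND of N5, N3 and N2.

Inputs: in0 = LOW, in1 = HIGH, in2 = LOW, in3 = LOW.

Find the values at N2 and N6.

N2 = HIGH, N6 = LOW

N1 = in0 OR in1 = LOW OR HIGH = HIGH
N2 = N1 XOR in3 = HIGH XOR LOW = HIGH
N3 = in1 NOR in3 = HIGH NOR LOW = LOW
N5 = in2 OR N3 = LOW OR LOW = LOW
N6 = N5 AND N3 AND N2 = LOW AND LOW AND HIGH = LOW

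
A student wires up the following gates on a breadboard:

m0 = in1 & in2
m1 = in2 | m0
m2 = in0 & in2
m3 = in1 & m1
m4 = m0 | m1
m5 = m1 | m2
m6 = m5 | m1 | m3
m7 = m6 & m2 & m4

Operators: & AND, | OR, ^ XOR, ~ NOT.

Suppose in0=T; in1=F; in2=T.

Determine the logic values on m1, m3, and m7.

m1 = T, m3 = F, m7 = T

m0 = in1 AND in2 = F AND T = F
m1 = in2 OR m0 = T OR F = T
m2 = in0 AND in2 = T AND T = T
m3 = in1 AND m1 = F AND T = F
m4 = m0 OR m1 = F OR T = T
m5 = m1 OR m2 = T OR T = T
m6 = m5 OR m1 OR m3 = T OR T OR F = T
m7 = m6 AND m2 AND m4 = T AND T AND T = T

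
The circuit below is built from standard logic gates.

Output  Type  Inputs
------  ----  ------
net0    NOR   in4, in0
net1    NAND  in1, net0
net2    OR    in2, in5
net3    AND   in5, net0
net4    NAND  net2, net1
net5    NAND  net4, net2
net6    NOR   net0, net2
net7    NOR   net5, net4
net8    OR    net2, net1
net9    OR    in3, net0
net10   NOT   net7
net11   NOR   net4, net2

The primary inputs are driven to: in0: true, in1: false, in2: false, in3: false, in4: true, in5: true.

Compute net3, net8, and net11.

net0 = in4 NOR in0 = true NOR true = false
net1 = in1 NAND net0 = false NAND false = true
net2 = in2 OR in5 = false OR true = true
net3 = in5 AND net0 = true AND false = false
net4 = net2 NAND net1 = true NAND true = false
net8 = net2 OR net1 = true OR true = true
net11 = net4 NOR net2 = false NOR true = false

net3 = false, net8 = true, net11 = false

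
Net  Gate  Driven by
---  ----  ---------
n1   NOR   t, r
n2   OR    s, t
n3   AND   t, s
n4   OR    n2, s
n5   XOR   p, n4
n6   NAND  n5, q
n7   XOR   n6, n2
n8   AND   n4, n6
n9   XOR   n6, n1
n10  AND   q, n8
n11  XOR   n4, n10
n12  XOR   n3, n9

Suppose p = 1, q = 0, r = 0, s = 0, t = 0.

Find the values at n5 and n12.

n1 = t NOR r = 0 NOR 0 = 1
n2 = s OR t = 0 OR 0 = 0
n3 = t AND s = 0 AND 0 = 0
n4 = n2 OR s = 0 OR 0 = 0
n5 = p XOR n4 = 1 XOR 0 = 1
n6 = n5 NAND q = 1 NAND 0 = 1
n9 = n6 XOR n1 = 1 XOR 1 = 0
n12 = n3 XOR n9 = 0 XOR 0 = 0

n5 = 1  n12 = 0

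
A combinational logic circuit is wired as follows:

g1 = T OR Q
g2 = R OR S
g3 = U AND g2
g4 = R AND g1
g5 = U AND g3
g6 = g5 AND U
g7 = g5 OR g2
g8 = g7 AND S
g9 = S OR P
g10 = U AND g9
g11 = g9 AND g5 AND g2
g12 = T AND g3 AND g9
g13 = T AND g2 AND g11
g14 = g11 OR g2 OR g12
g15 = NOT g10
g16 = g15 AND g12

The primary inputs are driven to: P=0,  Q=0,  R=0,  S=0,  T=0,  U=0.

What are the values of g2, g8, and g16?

g2 = R OR S = 0 OR 0 = 0
g3 = U AND g2 = 0 AND 0 = 0
g5 = U AND g3 = 0 AND 0 = 0
g7 = g5 OR g2 = 0 OR 0 = 0
g8 = g7 AND S = 0 AND 0 = 0
g9 = S OR P = 0 OR 0 = 0
g10 = U AND g9 = 0 AND 0 = 0
g12 = T AND g3 AND g9 = 0 AND 0 AND 0 = 0
g15 = NOT g10 = NOT 0 = 1
g16 = g15 AND g12 = 1 AND 0 = 0

g2 = 0, g8 = 0, g16 = 0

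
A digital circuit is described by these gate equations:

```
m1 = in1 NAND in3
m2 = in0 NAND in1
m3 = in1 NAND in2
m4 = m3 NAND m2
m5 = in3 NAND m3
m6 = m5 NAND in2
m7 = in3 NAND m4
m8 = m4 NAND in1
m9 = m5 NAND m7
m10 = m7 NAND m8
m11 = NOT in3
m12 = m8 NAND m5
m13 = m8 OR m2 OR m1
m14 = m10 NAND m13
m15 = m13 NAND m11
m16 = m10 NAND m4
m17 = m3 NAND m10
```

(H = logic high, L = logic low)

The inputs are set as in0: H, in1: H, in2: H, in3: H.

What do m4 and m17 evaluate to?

m2 = in0 NAND in1 = H NAND H = L
m3 = in1 NAND in2 = H NAND H = L
m4 = m3 NAND m2 = L NAND L = H
m7 = in3 NAND m4 = H NAND H = L
m8 = m4 NAND in1 = H NAND H = L
m10 = m7 NAND m8 = L NAND L = H
m17 = m3 NAND m10 = L NAND H = H

m4 = H, m17 = H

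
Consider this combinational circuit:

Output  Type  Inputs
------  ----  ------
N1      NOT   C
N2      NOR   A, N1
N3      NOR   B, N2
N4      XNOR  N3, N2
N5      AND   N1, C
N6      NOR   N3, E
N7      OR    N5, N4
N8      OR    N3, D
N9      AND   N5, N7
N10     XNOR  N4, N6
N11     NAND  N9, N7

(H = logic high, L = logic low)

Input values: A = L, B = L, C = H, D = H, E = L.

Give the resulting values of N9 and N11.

N9 = L, N11 = H

N1 = NOT C = NOT H = L
N2 = A NOR N1 = L NOR L = H
N3 = B NOR N2 = L NOR H = L
N4 = N3 XNOR N2 = L XNOR H = L
N5 = N1 AND C = L AND H = L
N7 = N5 OR N4 = L OR L = L
N9 = N5 AND N7 = L AND L = L
N11 = N9 NAND N7 = L NAND L = H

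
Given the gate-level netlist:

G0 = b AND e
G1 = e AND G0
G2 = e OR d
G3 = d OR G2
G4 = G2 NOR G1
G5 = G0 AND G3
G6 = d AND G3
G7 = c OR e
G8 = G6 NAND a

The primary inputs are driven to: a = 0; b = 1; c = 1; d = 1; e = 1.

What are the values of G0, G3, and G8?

G0 = 1, G3 = 1, G8 = 1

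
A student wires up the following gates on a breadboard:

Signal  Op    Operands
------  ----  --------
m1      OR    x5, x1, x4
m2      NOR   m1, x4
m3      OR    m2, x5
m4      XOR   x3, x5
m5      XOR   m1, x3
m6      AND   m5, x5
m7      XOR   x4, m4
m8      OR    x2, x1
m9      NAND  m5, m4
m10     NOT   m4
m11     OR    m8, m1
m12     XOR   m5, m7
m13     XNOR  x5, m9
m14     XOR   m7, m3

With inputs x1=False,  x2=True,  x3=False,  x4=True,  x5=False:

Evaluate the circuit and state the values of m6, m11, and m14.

m1 = x5 OR x1 OR x4 = False OR False OR True = True
m2 = m1 NOR x4 = True NOR True = False
m3 = m2 OR x5 = False OR False = False
m4 = x3 XOR x5 = False XOR False = False
m5 = m1 XOR x3 = True XOR False = True
m6 = m5 AND x5 = True AND False = False
m7 = x4 XOR m4 = True XOR False = True
m8 = x2 OR x1 = True OR False = True
m11 = m8 OR m1 = True OR True = True
m14 = m7 XOR m3 = True XOR False = True

m6 = False  m11 = True  m14 = True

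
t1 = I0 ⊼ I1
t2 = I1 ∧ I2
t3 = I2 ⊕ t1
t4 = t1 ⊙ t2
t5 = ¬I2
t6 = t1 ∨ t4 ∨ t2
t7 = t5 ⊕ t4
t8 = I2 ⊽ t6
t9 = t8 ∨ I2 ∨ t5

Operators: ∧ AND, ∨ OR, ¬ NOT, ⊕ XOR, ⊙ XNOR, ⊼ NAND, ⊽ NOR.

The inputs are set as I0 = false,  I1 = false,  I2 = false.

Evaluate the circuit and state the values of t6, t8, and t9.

t6 = true  t8 = false  t9 = true

t1 = I0 NAND I1 = false NAND false = true
t2 = I1 AND I2 = false AND false = false
t4 = t1 XNOR t2 = true XNOR false = false
t5 = NOT I2 = NOT false = true
t6 = t1 OR t4 OR t2 = true OR false OR false = true
t8 = I2 NOR t6 = false NOR true = false
t9 = t8 OR I2 OR t5 = false OR false OR true = true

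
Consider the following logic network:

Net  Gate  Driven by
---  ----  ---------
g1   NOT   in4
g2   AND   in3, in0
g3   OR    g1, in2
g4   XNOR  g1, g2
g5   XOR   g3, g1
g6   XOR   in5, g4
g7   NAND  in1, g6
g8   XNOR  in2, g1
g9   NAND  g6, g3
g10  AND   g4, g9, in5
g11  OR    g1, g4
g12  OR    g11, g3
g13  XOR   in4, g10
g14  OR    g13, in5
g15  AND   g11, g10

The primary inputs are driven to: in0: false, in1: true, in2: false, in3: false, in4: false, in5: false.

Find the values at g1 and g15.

g1 = true  g15 = false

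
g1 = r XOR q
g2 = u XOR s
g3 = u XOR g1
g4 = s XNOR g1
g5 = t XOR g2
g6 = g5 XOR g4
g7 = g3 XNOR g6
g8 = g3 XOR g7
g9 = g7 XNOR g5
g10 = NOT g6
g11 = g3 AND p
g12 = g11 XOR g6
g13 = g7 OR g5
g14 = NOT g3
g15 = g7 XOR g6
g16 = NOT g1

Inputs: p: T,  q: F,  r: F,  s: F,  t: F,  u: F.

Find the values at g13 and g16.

g13 = F; g16 = T

g1 = r XOR q = F XOR F = F
g2 = u XOR s = F XOR F = F
g3 = u XOR g1 = F XOR F = F
g4 = s XNOR g1 = F XNOR F = T
g5 = t XOR g2 = F XOR F = F
g6 = g5 XOR g4 = F XOR T = T
g7 = g3 XNOR g6 = F XNOR T = F
g13 = g7 OR g5 = F OR F = F
g16 = NOT g1 = NOT F = T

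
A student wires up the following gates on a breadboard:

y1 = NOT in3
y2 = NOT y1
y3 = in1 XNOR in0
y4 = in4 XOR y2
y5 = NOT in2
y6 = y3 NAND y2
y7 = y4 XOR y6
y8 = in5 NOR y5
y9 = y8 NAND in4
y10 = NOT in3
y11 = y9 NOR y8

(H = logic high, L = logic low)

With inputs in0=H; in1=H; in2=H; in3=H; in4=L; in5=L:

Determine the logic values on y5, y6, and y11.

y5 = L; y6 = L; y11 = L

y1 = NOT in3 = NOT H = L
y2 = NOT y1 = NOT L = H
y3 = in1 XNOR in0 = H XNOR H = H
y5 = NOT in2 = NOT H = L
y6 = y3 NAND y2 = H NAND H = L
y8 = in5 NOR y5 = L NOR L = H
y9 = y8 NAND in4 = H NAND L = H
y11 = y9 NOR y8 = H NOR H = L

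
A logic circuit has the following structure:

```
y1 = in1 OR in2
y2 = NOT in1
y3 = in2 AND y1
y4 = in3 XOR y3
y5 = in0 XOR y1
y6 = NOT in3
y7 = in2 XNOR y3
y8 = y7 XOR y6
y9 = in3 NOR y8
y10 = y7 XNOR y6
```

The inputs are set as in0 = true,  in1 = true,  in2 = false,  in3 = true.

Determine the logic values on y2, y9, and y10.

y2 = false, y9 = false, y10 = false

y1 = in1 OR in2 = true OR false = true
y2 = NOT in1 = NOT true = false
y3 = in2 AND y1 = false AND true = false
y6 = NOT in3 = NOT true = false
y7 = in2 XNOR y3 = false XNOR false = true
y8 = y7 XOR y6 = true XOR false = true
y9 = in3 NOR y8 = true NOR true = false
y10 = y7 XNOR y6 = true XNOR false = false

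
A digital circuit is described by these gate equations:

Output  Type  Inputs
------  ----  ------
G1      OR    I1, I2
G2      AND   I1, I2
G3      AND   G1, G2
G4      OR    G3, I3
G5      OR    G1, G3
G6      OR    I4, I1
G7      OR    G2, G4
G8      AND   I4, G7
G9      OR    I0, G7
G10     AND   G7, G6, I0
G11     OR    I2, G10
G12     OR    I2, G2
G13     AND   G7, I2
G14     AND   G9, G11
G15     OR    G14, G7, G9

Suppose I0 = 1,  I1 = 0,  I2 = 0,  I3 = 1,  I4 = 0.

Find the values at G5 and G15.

G5 = 0, G15 = 1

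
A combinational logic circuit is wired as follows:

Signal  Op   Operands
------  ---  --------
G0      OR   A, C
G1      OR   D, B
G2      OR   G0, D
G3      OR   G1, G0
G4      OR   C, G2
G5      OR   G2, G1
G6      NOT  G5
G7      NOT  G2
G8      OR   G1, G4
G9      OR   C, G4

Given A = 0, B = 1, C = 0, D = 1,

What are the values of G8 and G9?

G8 = 1; G9 = 1

G0 = A OR C = 0 OR 0 = 0
G1 = D OR B = 1 OR 1 = 1
G2 = G0 OR D = 0 OR 1 = 1
G4 = C OR G2 = 0 OR 1 = 1
G8 = G1 OR G4 = 1 OR 1 = 1
G9 = C OR G4 = 0 OR 1 = 1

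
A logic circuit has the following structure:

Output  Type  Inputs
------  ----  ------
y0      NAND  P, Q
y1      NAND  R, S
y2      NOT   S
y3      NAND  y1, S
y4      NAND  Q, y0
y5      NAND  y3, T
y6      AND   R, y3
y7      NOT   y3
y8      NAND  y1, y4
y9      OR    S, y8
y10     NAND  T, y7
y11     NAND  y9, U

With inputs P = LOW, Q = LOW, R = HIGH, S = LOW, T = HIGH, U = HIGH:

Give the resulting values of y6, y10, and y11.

y6 = HIGH; y10 = HIGH; y11 = HIGH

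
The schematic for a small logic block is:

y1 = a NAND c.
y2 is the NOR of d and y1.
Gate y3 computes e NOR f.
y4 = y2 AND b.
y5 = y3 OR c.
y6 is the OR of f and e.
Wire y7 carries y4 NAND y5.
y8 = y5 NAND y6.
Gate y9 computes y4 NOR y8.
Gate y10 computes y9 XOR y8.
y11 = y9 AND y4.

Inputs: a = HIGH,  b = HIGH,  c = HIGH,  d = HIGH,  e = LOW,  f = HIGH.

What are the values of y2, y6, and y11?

y2 = LOW, y6 = HIGH, y11 = LOW

y1 = a NAND c = HIGH NAND HIGH = LOW
y2 = d NOR y1 = HIGH NOR LOW = LOW
y3 = e NOR f = LOW NOR HIGH = LOW
y4 = y2 AND b = LOW AND HIGH = LOW
y5 = y3 OR c = LOW OR HIGH = HIGH
y6 = f OR e = HIGH OR LOW = HIGH
y8 = y5 NAND y6 = HIGH NAND HIGH = LOW
y9 = y4 NOR y8 = LOW NOR LOW = HIGH
y11 = y9 AND y4 = HIGH AND LOW = LOW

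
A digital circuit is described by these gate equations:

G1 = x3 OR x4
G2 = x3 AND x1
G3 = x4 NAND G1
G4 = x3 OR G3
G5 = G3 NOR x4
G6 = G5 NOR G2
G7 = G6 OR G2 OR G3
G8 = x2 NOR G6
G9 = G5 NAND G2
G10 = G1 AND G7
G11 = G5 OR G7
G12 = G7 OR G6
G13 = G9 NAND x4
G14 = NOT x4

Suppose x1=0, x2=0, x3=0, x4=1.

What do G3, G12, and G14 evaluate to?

G3 = 0; G12 = 1; G14 = 0

G1 = x3 OR x4 = 0 OR 1 = 1
G2 = x3 AND x1 = 0 AND 0 = 0
G3 = x4 NAND G1 = 1 NAND 1 = 0
G5 = G3 NOR x4 = 0 NOR 1 = 0
G6 = G5 NOR G2 = 0 NOR 0 = 1
G7 = G6 OR G2 OR G3 = 1 OR 0 OR 0 = 1
G12 = G7 OR G6 = 1 OR 1 = 1
G14 = NOT x4 = NOT 1 = 0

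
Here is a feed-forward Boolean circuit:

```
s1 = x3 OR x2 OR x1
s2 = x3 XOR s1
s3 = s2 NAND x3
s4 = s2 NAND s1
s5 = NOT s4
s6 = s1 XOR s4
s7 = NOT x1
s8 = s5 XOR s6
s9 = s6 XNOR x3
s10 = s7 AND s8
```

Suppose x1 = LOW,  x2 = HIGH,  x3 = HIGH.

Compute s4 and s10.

s1 = x3 OR x2 OR x1 = HIGH OR HIGH OR LOW = HIGH
s2 = x3 XOR s1 = HIGH XOR HIGH = LOW
s4 = s2 NAND s1 = LOW NAND HIGH = HIGH
s5 = NOT s4 = NOT HIGH = LOW
s6 = s1 XOR s4 = HIGH XOR HIGH = LOW
s7 = NOT x1 = NOT LOW = HIGH
s8 = s5 XOR s6 = LOW XOR LOW = LOW
s10 = s7 AND s8 = HIGH AND LOW = LOW

s4 = HIGH, s10 = LOW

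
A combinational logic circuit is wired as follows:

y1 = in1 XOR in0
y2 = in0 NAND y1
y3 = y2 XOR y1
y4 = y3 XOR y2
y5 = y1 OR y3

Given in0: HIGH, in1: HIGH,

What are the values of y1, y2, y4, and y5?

y1 = in1 XOR in0 = HIGH XOR HIGH = LOW
y2 = in0 NAND y1 = HIGH NAND LOW = HIGH
y3 = y2 XOR y1 = HIGH XOR LOW = HIGH
y4 = y3 XOR y2 = HIGH XOR HIGH = LOW
y5 = y1 OR y3 = LOW OR HIGH = HIGH

y1 = LOW, y2 = HIGH, y4 = LOW, y5 = HIGH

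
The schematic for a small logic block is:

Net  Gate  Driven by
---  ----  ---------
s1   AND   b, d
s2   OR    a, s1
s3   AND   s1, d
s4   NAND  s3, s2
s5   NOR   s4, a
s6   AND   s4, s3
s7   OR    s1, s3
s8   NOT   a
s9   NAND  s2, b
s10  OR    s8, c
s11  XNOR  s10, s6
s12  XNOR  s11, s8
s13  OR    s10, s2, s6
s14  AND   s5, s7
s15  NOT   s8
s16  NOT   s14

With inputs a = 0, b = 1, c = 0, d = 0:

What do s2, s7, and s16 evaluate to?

s1 = b AND d = 1 AND 0 = 0
s2 = a OR s1 = 0 OR 0 = 0
s3 = s1 AND d = 0 AND 0 = 0
s4 = s3 NAND s2 = 0 NAND 0 = 1
s5 = s4 NOR a = 1 NOR 0 = 0
s7 = s1 OR s3 = 0 OR 0 = 0
s14 = s5 AND s7 = 0 AND 0 = 0
s16 = NOT s14 = NOT 0 = 1

s2 = 0  s7 = 0  s16 = 1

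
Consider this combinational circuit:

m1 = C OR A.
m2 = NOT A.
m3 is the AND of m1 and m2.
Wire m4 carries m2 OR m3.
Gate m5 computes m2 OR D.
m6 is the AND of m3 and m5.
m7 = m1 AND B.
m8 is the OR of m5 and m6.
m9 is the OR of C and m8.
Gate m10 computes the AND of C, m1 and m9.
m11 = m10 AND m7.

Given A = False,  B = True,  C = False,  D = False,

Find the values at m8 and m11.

m8 = True  m11 = False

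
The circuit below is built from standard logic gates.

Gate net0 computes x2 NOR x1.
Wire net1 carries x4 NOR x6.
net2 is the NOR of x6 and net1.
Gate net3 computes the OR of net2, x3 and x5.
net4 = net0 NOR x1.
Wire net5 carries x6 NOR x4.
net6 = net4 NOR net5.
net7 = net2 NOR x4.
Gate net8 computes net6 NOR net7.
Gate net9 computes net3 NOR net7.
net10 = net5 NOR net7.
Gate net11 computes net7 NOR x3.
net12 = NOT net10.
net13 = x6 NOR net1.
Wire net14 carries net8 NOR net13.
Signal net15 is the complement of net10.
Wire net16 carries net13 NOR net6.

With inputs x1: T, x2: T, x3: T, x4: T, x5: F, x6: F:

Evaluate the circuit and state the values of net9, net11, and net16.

net0 = x2 NOR x1 = T NOR T = F
net1 = x4 NOR x6 = T NOR F = F
net2 = x6 NOR net1 = F NOR F = T
net3 = net2 OR x3 OR x5 = T OR T OR F = T
net4 = net0 NOR x1 = F NOR T = F
net5 = x6 NOR x4 = F NOR T = F
net6 = net4 NOR net5 = F NOR F = T
net7 = net2 NOR x4 = T NOR T = F
net9 = net3 NOR net7 = T NOR F = F
net11 = net7 NOR x3 = F NOR T = F
net13 = x6 NOR net1 = F NOR F = T
net16 = net13 NOR net6 = T NOR T = F

net9 = F, net11 = F, net16 = F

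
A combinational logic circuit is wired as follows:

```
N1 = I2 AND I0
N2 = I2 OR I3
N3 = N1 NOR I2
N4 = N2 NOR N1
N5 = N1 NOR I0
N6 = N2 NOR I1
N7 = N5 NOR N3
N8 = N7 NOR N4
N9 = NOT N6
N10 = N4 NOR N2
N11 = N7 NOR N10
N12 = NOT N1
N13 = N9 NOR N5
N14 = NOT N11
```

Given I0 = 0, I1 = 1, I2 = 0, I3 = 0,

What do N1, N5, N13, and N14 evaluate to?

N1 = 0  N5 = 1  N13 = 0  N14 = 0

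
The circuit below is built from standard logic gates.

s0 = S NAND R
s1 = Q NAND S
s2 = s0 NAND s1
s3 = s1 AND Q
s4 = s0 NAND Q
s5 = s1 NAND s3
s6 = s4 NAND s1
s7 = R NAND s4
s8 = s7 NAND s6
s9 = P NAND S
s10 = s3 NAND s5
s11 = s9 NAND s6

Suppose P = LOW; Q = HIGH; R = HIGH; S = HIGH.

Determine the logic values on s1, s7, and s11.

s0 = S NAND R = HIGH NAND HIGH = LOW
s1 = Q NAND S = HIGH NAND HIGH = LOW
s4 = s0 NAND Q = LOW NAND HIGH = HIGH
s6 = s4 NAND s1 = HIGH NAND LOW = HIGH
s7 = R NAND s4 = HIGH NAND HIGH = LOW
s9 = P NAND S = LOW NAND HIGH = HIGH
s11 = s9 NAND s6 = HIGH NAND HIGH = LOW

s1 = LOW, s7 = LOW, s11 = LOW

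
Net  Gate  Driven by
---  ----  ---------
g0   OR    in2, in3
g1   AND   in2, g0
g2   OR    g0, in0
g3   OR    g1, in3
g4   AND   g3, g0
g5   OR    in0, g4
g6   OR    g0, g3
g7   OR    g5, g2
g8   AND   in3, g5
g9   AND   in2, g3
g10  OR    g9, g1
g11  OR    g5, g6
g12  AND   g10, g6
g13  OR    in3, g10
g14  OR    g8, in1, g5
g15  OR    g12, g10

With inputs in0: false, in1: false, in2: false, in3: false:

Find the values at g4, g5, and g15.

g4 = false, g5 = false, g15 = false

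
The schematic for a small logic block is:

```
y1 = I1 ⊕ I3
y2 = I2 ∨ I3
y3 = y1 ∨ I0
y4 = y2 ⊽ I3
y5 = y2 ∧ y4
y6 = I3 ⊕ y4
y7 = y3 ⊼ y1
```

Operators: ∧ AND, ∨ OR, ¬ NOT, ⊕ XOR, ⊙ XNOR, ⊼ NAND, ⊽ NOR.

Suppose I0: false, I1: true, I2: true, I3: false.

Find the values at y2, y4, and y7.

y2 = true, y4 = false, y7 = false

y1 = I1 XOR I3 = true XOR false = true
y2 = I2 OR I3 = true OR false = true
y3 = y1 OR I0 = true OR false = true
y4 = y2 NOR I3 = true NOR false = false
y7 = y3 NAND y1 = true NAND true = false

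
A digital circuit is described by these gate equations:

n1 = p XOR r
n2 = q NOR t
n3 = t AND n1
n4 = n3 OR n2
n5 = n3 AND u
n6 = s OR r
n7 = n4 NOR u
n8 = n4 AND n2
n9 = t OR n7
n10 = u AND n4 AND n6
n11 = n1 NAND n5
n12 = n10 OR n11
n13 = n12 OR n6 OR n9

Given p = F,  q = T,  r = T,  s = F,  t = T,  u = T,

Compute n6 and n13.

n6 = T, n13 = T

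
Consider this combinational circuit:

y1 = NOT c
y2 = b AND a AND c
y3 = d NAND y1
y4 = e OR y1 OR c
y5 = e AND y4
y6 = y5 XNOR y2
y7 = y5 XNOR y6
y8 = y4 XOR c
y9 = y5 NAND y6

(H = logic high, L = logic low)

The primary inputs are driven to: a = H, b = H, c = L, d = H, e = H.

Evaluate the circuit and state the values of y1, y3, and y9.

y1 = NOT c = NOT L = H
y2 = b AND a AND c = H AND H AND L = L
y3 = d NAND y1 = H NAND H = L
y4 = e OR y1 OR c = H OR H OR L = H
y5 = e AND y4 = H AND H = H
y6 = y5 XNOR y2 = H XNOR L = L
y9 = y5 NAND y6 = H NAND L = H

y1 = H; y3 = L; y9 = H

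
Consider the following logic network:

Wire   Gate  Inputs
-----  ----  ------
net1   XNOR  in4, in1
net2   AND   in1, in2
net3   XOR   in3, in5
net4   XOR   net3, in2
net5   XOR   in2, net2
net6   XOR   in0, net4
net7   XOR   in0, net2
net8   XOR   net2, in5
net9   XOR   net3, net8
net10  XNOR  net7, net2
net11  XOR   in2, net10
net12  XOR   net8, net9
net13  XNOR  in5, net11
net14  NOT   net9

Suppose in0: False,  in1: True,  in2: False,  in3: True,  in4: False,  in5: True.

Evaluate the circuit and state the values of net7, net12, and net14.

net7 = False, net12 = False, net14 = False

net2 = in1 AND in2 = True AND False = False
net3 = in3 XOR in5 = True XOR True = False
net7 = in0 XOR net2 = False XOR False = False
net8 = net2 XOR in5 = False XOR True = True
net9 = net3 XOR net8 = False XOR True = True
net12 = net8 XOR net9 = True XOR True = False
net14 = NOT net9 = NOT True = False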